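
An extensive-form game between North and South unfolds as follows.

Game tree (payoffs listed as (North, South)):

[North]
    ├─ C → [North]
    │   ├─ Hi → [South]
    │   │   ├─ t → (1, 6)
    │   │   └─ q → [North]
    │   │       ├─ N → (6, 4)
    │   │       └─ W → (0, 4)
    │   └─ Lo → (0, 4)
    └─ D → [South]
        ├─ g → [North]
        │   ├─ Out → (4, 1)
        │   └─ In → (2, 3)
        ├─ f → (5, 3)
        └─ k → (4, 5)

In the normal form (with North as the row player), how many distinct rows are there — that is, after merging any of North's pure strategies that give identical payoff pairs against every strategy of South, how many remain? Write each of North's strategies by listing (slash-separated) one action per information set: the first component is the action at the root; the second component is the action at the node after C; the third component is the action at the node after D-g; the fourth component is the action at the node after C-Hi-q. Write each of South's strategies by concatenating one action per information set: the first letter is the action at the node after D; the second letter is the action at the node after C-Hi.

North has 16 pure strategies: C/Hi/Out/N, C/Hi/Out/W, C/Hi/In/N, C/Hi/In/W, C/Lo/Out/N, C/Lo/Out/W, C/Lo/In/N, C/Lo/In/W, D/Hi/Out/N, D/Hi/Out/W, D/Hi/In/N, D/Hi/In/W, D/Lo/Out/N, D/Lo/Out/W, D/Lo/In/N, D/Lo/In/W. Columns: gt, gq, ft, fq, kt, kq.
{C/Hi/Out/N, C/Hi/In/N} → row (1,6) (6,4) (1,6) (6,4) (1,6) (6,4)
{C/Hi/Out/W, C/Hi/In/W} → row (1,6) (0,4) (1,6) (0,4) (1,6) (0,4)
{C/Lo/Out/N, C/Lo/Out/W, C/Lo/In/N, C/Lo/In/W} → row (0,4) (0,4) (0,4) (0,4) (0,4) (0,4)
{D/Hi/Out/N, D/Hi/Out/W, D/Lo/Out/N, D/Lo/Out/W} → row (4,1) (4,1) (5,3) (5,3) (4,5) (4,5)
{D/Hi/In/N, D/Hi/In/W, D/Lo/In/N, D/Lo/In/W} → row (2,3) (2,3) (5,3) (5,3) (4,5) (4,5)
That's 5 distinct rows out of 16 strategies.

5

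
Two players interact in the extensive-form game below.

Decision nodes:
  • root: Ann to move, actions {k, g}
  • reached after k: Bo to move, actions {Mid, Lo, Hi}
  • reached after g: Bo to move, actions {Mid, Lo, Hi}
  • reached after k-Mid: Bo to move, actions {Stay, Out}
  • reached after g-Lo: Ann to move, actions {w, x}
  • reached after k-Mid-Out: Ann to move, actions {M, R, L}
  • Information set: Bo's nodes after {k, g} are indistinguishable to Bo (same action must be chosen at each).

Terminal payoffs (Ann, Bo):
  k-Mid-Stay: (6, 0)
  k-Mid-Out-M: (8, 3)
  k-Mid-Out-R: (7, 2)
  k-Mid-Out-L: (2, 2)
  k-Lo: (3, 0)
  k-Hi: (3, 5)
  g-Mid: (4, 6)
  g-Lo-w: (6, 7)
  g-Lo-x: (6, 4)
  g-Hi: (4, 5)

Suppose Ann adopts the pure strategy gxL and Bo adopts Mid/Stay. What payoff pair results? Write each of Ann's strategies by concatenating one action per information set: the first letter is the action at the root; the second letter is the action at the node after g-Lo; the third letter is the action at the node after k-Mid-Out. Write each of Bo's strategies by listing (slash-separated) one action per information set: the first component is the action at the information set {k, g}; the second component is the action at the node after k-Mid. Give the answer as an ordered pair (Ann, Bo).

(4, 6)

Trace the play path from the root:
  Ann plays g
  Bo plays Mid at [g]
→ terminal payoff (4, 6).
(Ann's choice at the node after g-Lo is never reached on this path, so it doesn't affect the outcome.)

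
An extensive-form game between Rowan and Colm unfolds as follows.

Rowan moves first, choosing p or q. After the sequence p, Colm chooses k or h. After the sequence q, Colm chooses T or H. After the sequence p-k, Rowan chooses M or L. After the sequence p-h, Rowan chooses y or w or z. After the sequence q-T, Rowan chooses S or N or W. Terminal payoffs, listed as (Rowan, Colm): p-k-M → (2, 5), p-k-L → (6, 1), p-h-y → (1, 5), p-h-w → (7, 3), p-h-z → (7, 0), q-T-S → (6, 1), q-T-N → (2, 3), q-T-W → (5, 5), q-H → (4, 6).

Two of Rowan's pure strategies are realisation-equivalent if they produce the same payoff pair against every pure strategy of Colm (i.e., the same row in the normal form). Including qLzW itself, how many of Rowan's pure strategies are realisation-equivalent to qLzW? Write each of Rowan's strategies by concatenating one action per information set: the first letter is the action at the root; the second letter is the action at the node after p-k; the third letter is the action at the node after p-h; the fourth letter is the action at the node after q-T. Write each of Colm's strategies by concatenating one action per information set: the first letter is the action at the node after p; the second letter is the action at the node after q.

Row for qLzW (columns kT, kH, hT, hH): (5,5) (4,6) (5,5) (4,6).
Under qLzW, Rowan's choice at the node after p-k and at the node after p-h can never be reached regardless of what Colm does, so varying those choices leaves every outcome unchanged.
Holding the reachable choices fixed and varying the unreachable ones freely already gives 2 × 3 = 6 equivalent strategies.
No other strategy reproduces this row, so those 6 are the full class: qMyW, qMwW, qMzW, qLyW, qLwW, qLzW.

6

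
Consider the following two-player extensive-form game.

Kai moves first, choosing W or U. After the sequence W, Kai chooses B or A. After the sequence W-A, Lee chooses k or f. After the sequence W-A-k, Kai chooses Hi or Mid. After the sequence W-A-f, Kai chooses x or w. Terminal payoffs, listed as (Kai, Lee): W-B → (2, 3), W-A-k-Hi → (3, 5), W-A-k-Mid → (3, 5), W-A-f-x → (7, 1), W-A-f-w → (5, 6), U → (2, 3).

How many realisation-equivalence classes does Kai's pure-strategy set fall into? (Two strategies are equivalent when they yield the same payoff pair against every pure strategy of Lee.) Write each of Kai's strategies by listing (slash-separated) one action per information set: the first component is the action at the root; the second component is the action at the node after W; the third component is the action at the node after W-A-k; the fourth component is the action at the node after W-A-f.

3

Kai has 16 pure strategies: W/B/Hi/x, W/B/Hi/w, W/B/Mid/x, W/B/Mid/w, W/A/Hi/x, W/A/Hi/w, W/A/Mid/x, W/A/Mid/w, U/B/Hi/x, U/B/Hi/w, U/B/Mid/x, U/B/Mid/w, U/A/Hi/x, U/A/Hi/w, U/A/Mid/x, U/A/Mid/w. Columns: k, f.
{W/B/Hi/x, W/B/Hi/w, W/B/Mid/x, W/B/Mid/w, U/B/Hi/x, U/B/Hi/w, U/B/Mid/x, U/B/Mid/w, U/A/Hi/x, U/A/Hi/w, U/A/Mid/x, U/A/Mid/w} → row (2,3) (2,3)
{W/A/Hi/x, W/A/Mid/x} → row (3,5) (7,1)
{W/A/Hi/w, W/A/Mid/w} → row (3,5) (5,6)
That's 3 distinct rows out of 16 strategies.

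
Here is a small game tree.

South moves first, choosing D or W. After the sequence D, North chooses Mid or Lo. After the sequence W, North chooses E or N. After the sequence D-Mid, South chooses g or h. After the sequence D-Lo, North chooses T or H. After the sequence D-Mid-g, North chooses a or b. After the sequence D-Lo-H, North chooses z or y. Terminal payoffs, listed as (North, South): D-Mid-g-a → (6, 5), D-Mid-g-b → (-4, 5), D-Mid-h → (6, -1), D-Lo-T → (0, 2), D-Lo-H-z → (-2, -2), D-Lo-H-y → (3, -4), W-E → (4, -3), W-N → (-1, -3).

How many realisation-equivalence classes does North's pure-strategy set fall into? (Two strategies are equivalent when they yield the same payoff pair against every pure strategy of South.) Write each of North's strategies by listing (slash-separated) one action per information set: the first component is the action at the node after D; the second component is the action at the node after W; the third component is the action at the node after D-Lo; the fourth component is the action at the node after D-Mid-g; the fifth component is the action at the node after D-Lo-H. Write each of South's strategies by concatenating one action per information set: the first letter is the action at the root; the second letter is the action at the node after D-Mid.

10

North has 32 pure strategies: Mid/E/T/a/z, Mid/E/T/a/y, Mid/E/T/b/z, Mid/E/T/b/y, Mid/E/H/a/z, Mid/E/H/a/y, Mid/E/H/b/z, Mid/E/H/b/y, Mid/N/T/a/z, Mid/N/T/a/y, Mid/N/T/b/z, Mid/N/T/b/y, Mid/N/H/a/z, Mid/N/H/a/y, Mid/N/H/b/z, Mid/N/H/b/y, Lo/E/T/a/z, Lo/E/T/a/y, Lo/E/T/b/z, Lo/E/T/b/y, Lo/E/H/a/z, Lo/E/H/a/y, Lo/E/H/b/z, Lo/E/H/b/y, Lo/N/T/a/z, Lo/N/T/a/y, Lo/N/T/b/z, Lo/N/T/b/y, Lo/N/H/a/z, Lo/N/H/a/y, Lo/N/H/b/z, Lo/N/H/b/y. Columns: Dg, Dh, Wg, Wh.
{Mid/E/T/a/z, Mid/E/T/a/y, Mid/E/H/a/z, Mid/E/H/a/y} → row (6,5) (6,-1) (4,-3) (4,-3)
{Mid/E/T/b/z, Mid/E/T/b/y, Mid/E/H/b/z, Mid/E/H/b/y} → row (-4,5) (6,-1) (4,-3) (4,-3)
{Mid/N/T/a/z, Mid/N/T/a/y, Mid/N/H/a/z, Mid/N/H/a/y} → row (6,5) (6,-1) (-1,-3) (-1,-3)
{Mid/N/T/b/z, Mid/N/T/b/y, Mid/N/H/b/z, Mid/N/H/b/y} → row (-4,5) (6,-1) (-1,-3) (-1,-3)
{Lo/E/T/a/z, Lo/E/T/a/y, Lo/E/T/b/z, Lo/E/T/b/y} → row (0,2) (0,2) (4,-3) (4,-3)
{Lo/E/H/a/z, Lo/E/H/b/z} → row (-2,-2) (-2,-2) (4,-3) (4,-3)
{Lo/E/H/a/y, Lo/E/H/b/y} → row (3,-4) (3,-4) (4,-3) (4,-3)
{Lo/N/T/a/z, Lo/N/T/a/y, Lo/N/T/b/z, Lo/N/T/b/y} → row (0,2) (0,2) (-1,-3) (-1,-3)
{Lo/N/H/a/z, Lo/N/H/b/z} → row (-2,-2) (-2,-2) (-1,-3) (-1,-3)
{Lo/N/H/a/y, Lo/N/H/b/y} → row (3,-4) (3,-4) (-1,-3) (-1,-3)
That's 10 distinct rows out of 32 strategies.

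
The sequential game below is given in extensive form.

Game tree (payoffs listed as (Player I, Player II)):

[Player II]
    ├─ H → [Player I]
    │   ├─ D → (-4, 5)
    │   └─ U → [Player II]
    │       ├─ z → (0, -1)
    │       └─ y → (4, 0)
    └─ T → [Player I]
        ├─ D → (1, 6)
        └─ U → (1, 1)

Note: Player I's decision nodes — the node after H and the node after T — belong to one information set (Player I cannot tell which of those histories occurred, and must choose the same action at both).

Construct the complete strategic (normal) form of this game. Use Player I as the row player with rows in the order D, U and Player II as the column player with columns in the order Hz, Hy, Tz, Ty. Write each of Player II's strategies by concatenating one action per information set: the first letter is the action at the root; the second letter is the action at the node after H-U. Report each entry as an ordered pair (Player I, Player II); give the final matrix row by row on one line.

D: (-4,5) (-4,5) (1,6) (1,6) | U: (0,-1) (4,0) (1,1) (1,1)

           Hz       Hy       Tz       Ty
   D   (-4,5)   (-4,5)    (1,6)    (1,6)
   U   (0,-1)    (4,0)    (1,1)    (1,1)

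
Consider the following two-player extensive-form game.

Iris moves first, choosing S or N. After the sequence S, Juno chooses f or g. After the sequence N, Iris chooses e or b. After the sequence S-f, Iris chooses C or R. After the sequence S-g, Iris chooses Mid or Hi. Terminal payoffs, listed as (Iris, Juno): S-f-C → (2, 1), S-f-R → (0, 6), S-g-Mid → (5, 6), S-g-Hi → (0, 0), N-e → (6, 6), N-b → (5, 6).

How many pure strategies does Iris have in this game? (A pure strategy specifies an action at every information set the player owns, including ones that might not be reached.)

16

Iris owns the root with actions {S, N} — two choices.
Iris owns the node after N with actions {e, b} — two choices.
Iris owns the node after S-f with actions {C, R} — two choices.
Iris owns the node after S-g with actions {Mid, Hi} — two choices.
A pure strategy fixes one action at each information set independently, so the count is the product 2 × 2 × 2 × 2 = 16.
(For reference, Juno has 2 pure strategies, giving a 16×2 normal-form matrix.)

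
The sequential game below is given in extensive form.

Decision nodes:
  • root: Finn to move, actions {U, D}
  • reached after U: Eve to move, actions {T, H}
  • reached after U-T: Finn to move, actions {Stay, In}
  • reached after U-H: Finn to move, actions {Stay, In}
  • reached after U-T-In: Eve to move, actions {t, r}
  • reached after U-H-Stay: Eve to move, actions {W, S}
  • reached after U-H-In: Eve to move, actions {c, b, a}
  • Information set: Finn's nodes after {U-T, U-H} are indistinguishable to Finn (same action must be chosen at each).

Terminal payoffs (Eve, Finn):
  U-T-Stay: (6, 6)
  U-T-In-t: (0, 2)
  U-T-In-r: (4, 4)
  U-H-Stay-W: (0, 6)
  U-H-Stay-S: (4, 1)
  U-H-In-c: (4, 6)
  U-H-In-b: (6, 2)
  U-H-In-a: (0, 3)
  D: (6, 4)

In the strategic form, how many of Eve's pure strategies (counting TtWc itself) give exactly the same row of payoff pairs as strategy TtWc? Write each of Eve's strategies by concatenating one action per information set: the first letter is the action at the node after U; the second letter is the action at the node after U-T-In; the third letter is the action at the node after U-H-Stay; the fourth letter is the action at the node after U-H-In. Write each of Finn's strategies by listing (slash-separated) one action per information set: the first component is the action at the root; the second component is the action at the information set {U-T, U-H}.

6

Row for TtWc (columns U/Stay, U/In, D/Stay, D/In): (6,6) (0,2) (6,4) (6,4).
Under TtWc, Eve's choice at the node after U-H-Stay and at the node after U-H-In can never be reached regardless of what Finn does, so varying those choices leaves every outcome unchanged.
Holding the reachable choices fixed and varying the unreachable ones freely already gives 2 × 3 = 6 equivalent strategies.
No other strategy reproduces this row, so those 6 are the full class: TtWc, TtWb, TtWa, TtSc, TtSb, TtSa.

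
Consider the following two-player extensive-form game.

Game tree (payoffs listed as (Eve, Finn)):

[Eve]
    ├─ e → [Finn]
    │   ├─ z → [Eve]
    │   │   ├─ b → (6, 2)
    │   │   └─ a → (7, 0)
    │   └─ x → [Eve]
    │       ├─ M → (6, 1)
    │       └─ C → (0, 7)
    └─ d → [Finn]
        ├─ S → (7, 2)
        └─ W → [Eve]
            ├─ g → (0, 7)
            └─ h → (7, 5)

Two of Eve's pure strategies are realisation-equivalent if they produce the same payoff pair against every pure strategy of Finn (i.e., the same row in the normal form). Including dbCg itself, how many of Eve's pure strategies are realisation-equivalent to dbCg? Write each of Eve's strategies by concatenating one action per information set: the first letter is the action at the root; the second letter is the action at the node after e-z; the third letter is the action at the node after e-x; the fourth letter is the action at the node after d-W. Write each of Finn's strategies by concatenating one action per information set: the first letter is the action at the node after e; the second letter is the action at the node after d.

Row for dbCg (columns zS, zW, xS, xW): (7,2) (0,7) (7,2) (0,7).
Under dbCg, Eve's choice at the node after e-z and at the node after e-x can never be reached regardless of what Finn does, so varying those choices leaves every outcome unchanged.
Holding the reachable choices fixed and varying the unreachable ones freely already gives 2 × 2 = 4 equivalent strategies.
No other strategy reproduces this row, so those 4 are the full class: dbMg, dbCg, daMg, daCg.

4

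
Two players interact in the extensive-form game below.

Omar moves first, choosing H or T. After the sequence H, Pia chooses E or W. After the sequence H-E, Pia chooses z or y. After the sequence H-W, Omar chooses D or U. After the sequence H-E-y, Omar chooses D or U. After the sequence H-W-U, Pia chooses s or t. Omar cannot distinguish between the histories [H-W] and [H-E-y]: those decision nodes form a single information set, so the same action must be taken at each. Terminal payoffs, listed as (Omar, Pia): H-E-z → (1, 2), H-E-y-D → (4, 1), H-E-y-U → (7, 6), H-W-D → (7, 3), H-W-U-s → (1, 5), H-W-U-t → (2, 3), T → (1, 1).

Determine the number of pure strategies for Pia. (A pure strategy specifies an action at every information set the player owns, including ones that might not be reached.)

Pia owns the node after H with actions {E, W} — two choices.
Pia owns the node after H-E with actions {z, y} — two choices.
Pia owns the node after H-W-U with actions {s, t} — two choices.
A pure strategy fixes one action at each information set independently, so the count is the product 2 × 2 × 2 = 8.
(For reference, Omar has 4 pure strategies, giving a 8×4 normal-form matrix.)

8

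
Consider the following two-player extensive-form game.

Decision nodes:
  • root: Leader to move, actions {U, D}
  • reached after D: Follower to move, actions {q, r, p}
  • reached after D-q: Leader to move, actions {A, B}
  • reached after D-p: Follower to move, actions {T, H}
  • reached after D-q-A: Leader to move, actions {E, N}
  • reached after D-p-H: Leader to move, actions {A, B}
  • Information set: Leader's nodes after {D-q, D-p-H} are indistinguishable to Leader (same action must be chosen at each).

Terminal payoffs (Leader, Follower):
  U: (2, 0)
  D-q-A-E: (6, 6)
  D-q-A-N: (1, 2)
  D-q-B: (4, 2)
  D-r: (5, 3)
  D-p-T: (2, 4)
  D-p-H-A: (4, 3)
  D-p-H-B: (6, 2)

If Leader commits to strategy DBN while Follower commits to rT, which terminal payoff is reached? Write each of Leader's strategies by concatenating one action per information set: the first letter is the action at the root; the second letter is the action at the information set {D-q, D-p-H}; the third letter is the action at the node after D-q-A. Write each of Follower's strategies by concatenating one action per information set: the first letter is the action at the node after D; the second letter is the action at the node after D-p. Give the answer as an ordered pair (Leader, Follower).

Trace the play path from the root:
  Leader plays D
  Follower plays r at [D]
→ terminal payoff (5, 3).
(Leader's choice at the information set {D-q, D-p-H} is never reached on this path, so it doesn't affect the outcome.)

(5, 3)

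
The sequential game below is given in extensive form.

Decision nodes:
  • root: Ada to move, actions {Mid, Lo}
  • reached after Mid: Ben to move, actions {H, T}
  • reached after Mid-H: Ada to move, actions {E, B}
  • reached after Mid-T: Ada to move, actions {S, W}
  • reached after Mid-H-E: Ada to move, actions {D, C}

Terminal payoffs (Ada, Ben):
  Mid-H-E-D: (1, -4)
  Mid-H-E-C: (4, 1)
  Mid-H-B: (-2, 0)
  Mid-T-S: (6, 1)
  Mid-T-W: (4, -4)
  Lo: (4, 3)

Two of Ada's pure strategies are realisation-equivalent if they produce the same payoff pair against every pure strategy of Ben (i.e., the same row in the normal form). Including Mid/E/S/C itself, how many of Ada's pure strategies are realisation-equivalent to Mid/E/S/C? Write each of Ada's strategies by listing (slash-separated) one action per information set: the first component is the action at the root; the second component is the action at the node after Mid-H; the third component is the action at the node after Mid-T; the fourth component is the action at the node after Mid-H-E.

Row for Mid/E/S/C (columns H, T): (4,1) (6,1).
Every one of Ada's information sets is on the play path for some reply by Ben when Ada follows Mid/E/S/C.
Changing the action at any of them therefore changes at least one column, so only Mid/E/S/C itself gives this row.

1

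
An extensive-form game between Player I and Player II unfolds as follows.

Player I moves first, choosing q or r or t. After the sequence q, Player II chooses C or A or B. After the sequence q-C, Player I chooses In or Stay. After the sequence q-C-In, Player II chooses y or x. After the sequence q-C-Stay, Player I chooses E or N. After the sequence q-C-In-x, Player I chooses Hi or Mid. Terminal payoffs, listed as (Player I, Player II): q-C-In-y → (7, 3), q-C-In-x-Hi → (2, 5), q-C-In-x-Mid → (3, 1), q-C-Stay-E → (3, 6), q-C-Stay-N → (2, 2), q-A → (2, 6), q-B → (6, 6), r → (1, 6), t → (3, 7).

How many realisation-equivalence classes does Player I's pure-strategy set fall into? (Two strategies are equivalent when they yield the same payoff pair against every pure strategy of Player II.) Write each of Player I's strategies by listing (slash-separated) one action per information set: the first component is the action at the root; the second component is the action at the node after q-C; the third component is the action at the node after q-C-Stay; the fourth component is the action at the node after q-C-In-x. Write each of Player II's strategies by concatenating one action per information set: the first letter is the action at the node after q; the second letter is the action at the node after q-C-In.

6

Player I has 24 pure strategies: q/In/E/Hi, q/In/E/Mid, q/In/N/Hi, q/In/N/Mid, q/Stay/E/Hi, q/Stay/E/Mid, q/Stay/N/Hi, q/Stay/N/Mid, r/In/E/Hi, r/In/E/Mid, r/In/N/Hi, r/In/N/Mid, r/Stay/E/Hi, r/Stay/E/Mid, r/Stay/N/Hi, r/Stay/N/Mid, t/In/E/Hi, t/In/E/Mid, t/In/N/Hi, t/In/N/Mid, t/Stay/E/Hi, t/Stay/E/Mid, t/Stay/N/Hi, t/Stay/N/Mid. Columns: Cy, Cx, Ay, Ax, By, Bx.
{q/In/E/Hi, q/In/N/Hi} → row (7,3) (2,5) (2,6) (2,6) (6,6) (6,6)
{q/In/E/Mid, q/In/N/Mid} → row (7,3) (3,1) (2,6) (2,6) (6,6) (6,6)
{q/Stay/E/Hi, q/Stay/E/Mid} → row (3,6) (3,6) (2,6) (2,6) (6,6) (6,6)
{q/Stay/N/Hi, q/Stay/N/Mid} → row (2,2) (2,2) (2,6) (2,6) (6,6) (6,6)
{r/In/E/Hi, r/In/E/Mid, r/In/N/Hi, r/In/N/Mid, r/Stay/E/Hi, r/Stay/E/Mid, r/Stay/N/Hi, r/Stay/N/Mid} → row (1,6) (1,6) (1,6) (1,6) (1,6) (1,6)
{t/In/E/Hi, t/In/E/Mid, t/In/N/Hi, t/In/N/Mid, t/Stay/E/Hi, t/Stay/E/Mid, t/Stay/N/Hi, t/Stay/N/Mid} → row (3,7) (3,7) (3,7) (3,7) (3,7) (3,7)
That's 6 distinct rows out of 24 strategies.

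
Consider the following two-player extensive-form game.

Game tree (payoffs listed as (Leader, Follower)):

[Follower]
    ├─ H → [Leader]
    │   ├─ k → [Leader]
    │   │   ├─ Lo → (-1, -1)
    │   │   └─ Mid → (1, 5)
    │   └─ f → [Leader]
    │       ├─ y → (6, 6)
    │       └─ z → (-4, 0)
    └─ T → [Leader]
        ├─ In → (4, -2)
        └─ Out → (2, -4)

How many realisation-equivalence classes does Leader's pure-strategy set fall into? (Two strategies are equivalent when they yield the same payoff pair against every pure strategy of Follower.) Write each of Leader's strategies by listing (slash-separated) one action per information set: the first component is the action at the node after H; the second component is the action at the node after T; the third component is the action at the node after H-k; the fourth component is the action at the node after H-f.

8

Leader has 16 pure strategies: k/In/Lo/y, k/In/Lo/z, k/In/Mid/y, k/In/Mid/z, k/Out/Lo/y, k/Out/Lo/z, k/Out/Mid/y, k/Out/Mid/z, f/In/Lo/y, f/In/Lo/z, f/In/Mid/y, f/In/Mid/z, f/Out/Lo/y, f/Out/Lo/z, f/Out/Mid/y, f/Out/Mid/z. Columns: H, T.
{k/In/Lo/y, k/In/Lo/z} → row (-1,-1) (4,-2)
{k/In/Mid/y, k/In/Mid/z} → row (1,5) (4,-2)
{k/Out/Lo/y, k/Out/Lo/z} → row (-1,-1) (2,-4)
{k/Out/Mid/y, k/Out/Mid/z} → row (1,5) (2,-4)
{f/In/Lo/y, f/In/Mid/y} → row (6,6) (4,-2)
{f/In/Lo/z, f/In/Mid/z} → row (-4,0) (4,-2)
{f/Out/Lo/y, f/Out/Mid/y} → row (6,6) (2,-4)
{f/Out/Lo/z, f/Out/Mid/z} → row (-4,0) (2,-4)
That's 8 distinct rows out of 16 strategies.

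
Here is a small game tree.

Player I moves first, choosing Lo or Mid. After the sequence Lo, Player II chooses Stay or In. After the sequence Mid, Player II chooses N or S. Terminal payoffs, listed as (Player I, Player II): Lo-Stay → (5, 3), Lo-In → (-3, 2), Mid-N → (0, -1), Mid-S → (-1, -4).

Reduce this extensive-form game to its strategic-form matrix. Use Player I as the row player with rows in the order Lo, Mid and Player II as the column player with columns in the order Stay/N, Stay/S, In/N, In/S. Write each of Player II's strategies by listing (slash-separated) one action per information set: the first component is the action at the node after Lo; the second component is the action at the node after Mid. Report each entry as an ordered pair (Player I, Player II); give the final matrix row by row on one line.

Lo: (5,3) (5,3) (-3,2) (-3,2) | Mid: (0,-1) (-1,-4) (0,-1) (-1,-4)

       Stay/N   Stay/S     In/N     In/S
  Lo    (5,3)    (5,3)   (-3,2)   (-3,2)
 Mid   (0,-1)  (-1,-4)   (0,-1)  (-1,-4)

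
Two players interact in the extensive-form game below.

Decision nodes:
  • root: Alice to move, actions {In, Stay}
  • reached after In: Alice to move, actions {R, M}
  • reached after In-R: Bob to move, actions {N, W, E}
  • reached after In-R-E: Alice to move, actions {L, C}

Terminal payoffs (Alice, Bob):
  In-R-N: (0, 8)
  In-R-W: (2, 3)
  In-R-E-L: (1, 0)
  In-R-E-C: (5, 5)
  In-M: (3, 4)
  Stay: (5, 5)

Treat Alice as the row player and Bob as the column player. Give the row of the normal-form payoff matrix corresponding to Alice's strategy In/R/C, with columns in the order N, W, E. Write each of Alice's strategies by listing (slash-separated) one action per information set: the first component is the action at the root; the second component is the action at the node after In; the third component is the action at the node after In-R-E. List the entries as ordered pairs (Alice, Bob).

(0,8) (2,3) (5,5)

vs N: Alice plays In → Alice plays R at [In] → Bob plays N at [In-R] → (0, 8)
vs W: Alice plays In → Alice plays R at [In] → Bob plays W at [In-R] → (2, 3)
vs E: Alice plays In → Alice plays R at [In] → Bob plays E at [In-R] → Alice plays C at [In-R-E] → (5, 5)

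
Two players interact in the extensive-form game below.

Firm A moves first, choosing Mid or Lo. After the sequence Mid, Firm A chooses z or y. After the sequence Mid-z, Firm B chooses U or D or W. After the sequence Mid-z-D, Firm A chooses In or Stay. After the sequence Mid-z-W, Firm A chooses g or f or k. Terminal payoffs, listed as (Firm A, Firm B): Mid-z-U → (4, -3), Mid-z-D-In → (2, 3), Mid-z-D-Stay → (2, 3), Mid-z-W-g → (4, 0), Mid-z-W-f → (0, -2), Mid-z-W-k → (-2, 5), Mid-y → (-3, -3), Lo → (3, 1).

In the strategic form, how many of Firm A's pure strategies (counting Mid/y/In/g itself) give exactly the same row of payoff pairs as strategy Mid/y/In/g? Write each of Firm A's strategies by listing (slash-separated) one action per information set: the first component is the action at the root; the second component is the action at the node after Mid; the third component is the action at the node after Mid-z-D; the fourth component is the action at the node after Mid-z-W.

Row for Mid/y/In/g (columns U, D, W): (-3,-3) (-3,-3) (-3,-3).
Under Mid/y/In/g, Firm A's choice at the node after Mid-z-D and at the node after Mid-z-W can never be reached regardless of what Firm B does, so varying those choices leaves every outcome unchanged.
Holding the reachable choices fixed and varying the unreachable ones freely already gives 2 × 3 = 6 equivalent strategies.
No other strategy reproduces this row, so those 6 are the full class: Mid/y/In/g, Mid/y/In/f, Mid/y/In/k, Mid/y/Stay/g, Mid/y/Stay/f, Mid/y/Stay/k.

6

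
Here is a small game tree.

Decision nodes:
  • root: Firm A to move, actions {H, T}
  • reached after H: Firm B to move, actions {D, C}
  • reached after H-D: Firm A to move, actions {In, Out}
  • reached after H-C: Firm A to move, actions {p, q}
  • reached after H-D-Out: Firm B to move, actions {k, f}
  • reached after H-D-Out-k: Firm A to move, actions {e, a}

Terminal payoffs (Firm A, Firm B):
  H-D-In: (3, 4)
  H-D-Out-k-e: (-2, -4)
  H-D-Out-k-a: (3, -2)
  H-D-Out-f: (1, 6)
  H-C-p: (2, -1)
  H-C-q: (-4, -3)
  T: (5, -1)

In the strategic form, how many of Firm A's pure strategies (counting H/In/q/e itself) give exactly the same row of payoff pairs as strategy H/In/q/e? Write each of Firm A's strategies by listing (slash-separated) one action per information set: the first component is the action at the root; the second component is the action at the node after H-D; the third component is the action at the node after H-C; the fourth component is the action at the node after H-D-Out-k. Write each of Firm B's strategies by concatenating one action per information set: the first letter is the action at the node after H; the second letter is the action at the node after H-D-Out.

Row for H/In/q/e (columns Dk, Df, Ck, Cf): (3,4) (3,4) (-4,-3) (-4,-3).
Under H/In/q/e, Firm A's choice at the node after H-D-Out-k can never be reached regardless of what Firm B does, so varying those choices leaves every outcome unchanged.
Holding the reachable choices fixed and varying the unreachable one freely already gives 2 equivalent strategies.
No other strategy reproduces this row, so those 2 are the full class: H/In/q/e, H/In/q/a.

2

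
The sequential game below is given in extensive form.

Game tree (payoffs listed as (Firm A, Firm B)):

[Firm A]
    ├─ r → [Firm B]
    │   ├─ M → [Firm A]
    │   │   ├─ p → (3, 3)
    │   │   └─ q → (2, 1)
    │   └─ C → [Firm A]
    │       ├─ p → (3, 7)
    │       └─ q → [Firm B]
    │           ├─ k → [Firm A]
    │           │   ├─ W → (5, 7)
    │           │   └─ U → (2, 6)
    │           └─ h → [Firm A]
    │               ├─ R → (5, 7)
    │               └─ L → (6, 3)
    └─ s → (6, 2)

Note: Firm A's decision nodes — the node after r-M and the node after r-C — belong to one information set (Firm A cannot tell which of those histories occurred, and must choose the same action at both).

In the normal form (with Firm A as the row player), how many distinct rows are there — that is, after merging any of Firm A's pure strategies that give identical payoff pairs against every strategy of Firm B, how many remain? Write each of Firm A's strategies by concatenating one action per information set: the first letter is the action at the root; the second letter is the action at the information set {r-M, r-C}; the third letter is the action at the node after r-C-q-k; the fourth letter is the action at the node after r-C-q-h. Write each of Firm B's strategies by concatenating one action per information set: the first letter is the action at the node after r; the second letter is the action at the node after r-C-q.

Firm A has 16 pure strategies: rpWR, rpWL, rpUR, rpUL, rqWR, rqWL, rqUR, rqUL, spWR, spWL, spUR, spUL, sqWR, sqWL, sqUR, sqUL. Columns: Mk, Mh, Ck, Ch.
{rpWR, rpWL, rpUR, rpUL} → row (3,3) (3,3) (3,7) (3,7)
{rqWR} → row (2,1) (2,1) (5,7) (5,7)
{rqWL} → row (2,1) (2,1) (5,7) (6,3)
{rqUR} → row (2,1) (2,1) (2,6) (5,7)
{rqUL} → row (2,1) (2,1) (2,6) (6,3)
{spWR, spWL, spUR, spUL, sqWR, sqWL, sqUR, sqUL} → row (6,2) (6,2) (6,2) (6,2)
That's 6 distinct rows out of 16 strategies.

6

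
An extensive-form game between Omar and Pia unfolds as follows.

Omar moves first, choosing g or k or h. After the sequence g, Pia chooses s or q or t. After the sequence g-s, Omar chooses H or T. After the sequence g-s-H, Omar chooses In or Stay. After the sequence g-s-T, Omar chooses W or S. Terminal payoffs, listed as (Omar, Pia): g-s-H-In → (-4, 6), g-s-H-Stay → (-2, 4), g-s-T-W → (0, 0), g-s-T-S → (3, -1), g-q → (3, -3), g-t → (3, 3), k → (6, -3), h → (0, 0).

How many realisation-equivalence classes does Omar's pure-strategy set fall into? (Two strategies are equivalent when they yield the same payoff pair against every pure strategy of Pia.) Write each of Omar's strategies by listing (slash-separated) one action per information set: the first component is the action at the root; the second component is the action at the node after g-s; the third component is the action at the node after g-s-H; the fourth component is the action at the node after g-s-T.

6

Omar has 24 pure strategies: g/H/In/W, g/H/In/S, g/H/Stay/W, g/H/Stay/S, g/T/In/W, g/T/In/S, g/T/Stay/W, g/T/Stay/S, k/H/In/W, k/H/In/S, k/H/Stay/W, k/H/Stay/S, k/T/In/W, k/T/In/S, k/T/Stay/W, k/T/Stay/S, h/H/In/W, h/H/In/S, h/H/Stay/W, h/H/Stay/S, h/T/In/W, h/T/In/S, h/T/Stay/W, h/T/Stay/S. Columns: s, q, t.
{g/H/In/W, g/H/In/S} → row (-4,6) (3,-3) (3,3)
{g/H/Stay/W, g/H/Stay/S} → row (-2,4) (3,-3) (3,3)
{g/T/In/W, g/T/Stay/W} → row (0,0) (3,-3) (3,3)
{g/T/In/S, g/T/Stay/S} → row (3,-1) (3,-3) (3,3)
{k/H/In/W, k/H/In/S, k/H/Stay/W, k/H/Stay/S, k/T/In/W, k/T/In/S, k/T/Stay/W, k/T/Stay/S} → row (6,-3) (6,-3) (6,-3)
{h/H/In/W, h/H/In/S, h/H/Stay/W, h/H/Stay/S, h/T/In/W, h/T/In/S, h/T/Stay/W, h/T/Stay/S} → row (0,0) (0,0) (0,0)
That's 6 distinct rows out of 24 strategies.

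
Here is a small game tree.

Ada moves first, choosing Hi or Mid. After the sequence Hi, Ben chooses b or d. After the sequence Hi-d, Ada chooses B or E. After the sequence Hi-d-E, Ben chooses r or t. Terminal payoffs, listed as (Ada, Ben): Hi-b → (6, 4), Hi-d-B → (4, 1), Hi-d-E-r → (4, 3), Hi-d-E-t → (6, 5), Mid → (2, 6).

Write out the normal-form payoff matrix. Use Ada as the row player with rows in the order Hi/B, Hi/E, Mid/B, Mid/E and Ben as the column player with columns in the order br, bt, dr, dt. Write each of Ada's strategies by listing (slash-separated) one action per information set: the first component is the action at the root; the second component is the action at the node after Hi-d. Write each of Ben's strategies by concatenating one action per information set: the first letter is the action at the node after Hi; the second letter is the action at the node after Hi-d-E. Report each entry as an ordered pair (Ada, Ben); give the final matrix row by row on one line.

Hi/B: (6,4) (6,4) (4,1) (4,1) | Hi/E: (6,4) (6,4) (4,3) (6,5) | Mid/B: (2,6) (2,6) (2,6) (2,6) | Mid/E: (2,6) (2,6) (2,6) (2,6)

Row Hi/B: br→(6,4), bt→(6,4), dr→(4,1), dt→(4,1)
Row Hi/E: br→(6,4), bt→(6,4), dr→(4,3), dt→(6,5)
Row Mid/B: br→(2,6), bt→(2,6), dr→(2,6), dt→(2,6)
Row Mid/E: br→(2,6), bt→(2,6), dr→(2,6), dt→(2,6)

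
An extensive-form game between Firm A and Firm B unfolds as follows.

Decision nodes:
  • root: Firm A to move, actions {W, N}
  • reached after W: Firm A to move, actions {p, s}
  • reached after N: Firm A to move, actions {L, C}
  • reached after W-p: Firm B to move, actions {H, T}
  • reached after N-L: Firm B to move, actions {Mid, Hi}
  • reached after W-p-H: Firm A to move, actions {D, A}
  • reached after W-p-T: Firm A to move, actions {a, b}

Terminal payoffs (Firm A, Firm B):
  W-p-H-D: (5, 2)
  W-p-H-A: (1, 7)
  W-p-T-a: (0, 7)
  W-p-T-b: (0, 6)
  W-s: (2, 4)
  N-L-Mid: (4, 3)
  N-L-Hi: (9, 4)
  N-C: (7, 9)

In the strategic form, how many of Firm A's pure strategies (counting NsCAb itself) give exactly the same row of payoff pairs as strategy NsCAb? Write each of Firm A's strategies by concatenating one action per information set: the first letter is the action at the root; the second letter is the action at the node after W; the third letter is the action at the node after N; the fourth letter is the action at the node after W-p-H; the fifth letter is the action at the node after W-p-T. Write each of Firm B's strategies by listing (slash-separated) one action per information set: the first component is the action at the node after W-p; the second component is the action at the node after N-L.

8

Row for NsCAb (columns H/Mid, H/Hi, T/Mid, T/Hi): (7,9) (7,9) (7,9) (7,9).
Under NsCAb, Firm A's choice at the node after W and at the node after W-p-H and at the node after W-p-T can never be reached regardless of what Firm B does, so varying those choices leaves every outcome unchanged.
Holding the reachable choices fixed and varying the unreachable ones freely already gives 2 × 2 × 2 = 8 equivalent strategies.
No other strategy reproduces this row, so those 8 are the full class: NpCDa, NpCDb, NpCAa, NpCAb, NsCDa, NsCDb, NsCAa, NsCAb.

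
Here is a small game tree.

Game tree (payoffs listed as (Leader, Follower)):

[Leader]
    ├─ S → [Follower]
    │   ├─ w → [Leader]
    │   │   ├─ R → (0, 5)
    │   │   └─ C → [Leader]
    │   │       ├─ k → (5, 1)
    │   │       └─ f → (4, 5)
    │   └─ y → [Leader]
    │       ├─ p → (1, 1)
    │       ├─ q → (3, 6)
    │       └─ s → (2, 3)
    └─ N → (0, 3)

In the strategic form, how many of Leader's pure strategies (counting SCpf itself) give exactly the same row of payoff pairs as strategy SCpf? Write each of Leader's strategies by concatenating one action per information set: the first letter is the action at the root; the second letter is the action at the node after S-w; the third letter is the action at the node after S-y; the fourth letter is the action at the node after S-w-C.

Row for SCpf (columns w, y): (4,5) (1,1).
Every one of Leader's information sets is on the play path for some reply by Follower when Leader follows SCpf.
Changing the action at any of them therefore changes at least one column, so only SCpf itself gives this row.

1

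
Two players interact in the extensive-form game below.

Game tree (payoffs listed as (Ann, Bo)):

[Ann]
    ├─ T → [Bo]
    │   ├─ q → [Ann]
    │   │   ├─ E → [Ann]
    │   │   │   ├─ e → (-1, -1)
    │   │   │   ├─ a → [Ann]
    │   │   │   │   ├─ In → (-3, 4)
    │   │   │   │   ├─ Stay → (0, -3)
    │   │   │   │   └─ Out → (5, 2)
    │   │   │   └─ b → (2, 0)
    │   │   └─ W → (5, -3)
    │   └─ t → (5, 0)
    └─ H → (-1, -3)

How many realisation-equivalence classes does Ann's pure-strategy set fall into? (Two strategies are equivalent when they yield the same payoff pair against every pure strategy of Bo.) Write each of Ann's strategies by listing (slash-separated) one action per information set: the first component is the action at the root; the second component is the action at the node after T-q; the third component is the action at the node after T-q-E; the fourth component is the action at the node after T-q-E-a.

7

Ann has 36 pure strategies: T/E/e/In, T/E/e/Stay, T/E/e/Out, T/E/a/In, T/E/a/Stay, T/E/a/Out, T/E/b/In, T/E/b/Stay, T/E/b/Out, T/W/e/In, T/W/e/Stay, T/W/e/Out, T/W/a/In, T/W/a/Stay, T/W/a/Out, T/W/b/In, T/W/b/Stay, T/W/b/Out, H/E/e/In, H/E/e/Stay, H/E/e/Out, H/E/a/In, H/E/a/Stay, H/E/a/Out, H/E/b/In, H/E/b/Stay, H/E/b/Out, H/W/e/In, H/W/e/Stay, H/W/e/Out, H/W/a/In, H/W/a/Stay, H/W/a/Out, H/W/b/In, H/W/b/Stay, H/W/b/Out. Columns: q, t.
{T/E/e/In, T/E/e/Stay, T/E/e/Out} → row (-1,-1) (5,0)
{T/E/a/In} → row (-3,4) (5,0)
{T/E/a/Stay} → row (0,-3) (5,0)
{T/E/a/Out} → row (5,2) (5,0)
{T/E/b/In, T/E/b/Stay, T/E/b/Out} → row (2,0) (5,0)
{T/W/e/In, T/W/e/Stay, T/W/e/Out, T/W/a/In, T/W/a/Stay, T/W/a/Out, T/W/b/In, T/W/b/Stay, T/W/b/Out} → row (5,-3) (5,0)
{H/E/e/In, H/E/e/Stay, H/E/e/Out, H/E/a/In, H/E/a/Stay, H/E/a/Out, H/E/b/In, H/E/b/Stay, H/E/b/Out, H/W/e/In, H/W/e/Stay, H/W/e/Out, H/W/a/In, H/W/a/Stay, H/W/a/Out, H/W/b/In, H/W/b/Stay, H/W/b/Out} → row (-1,-3) (-1,-3)
That's 7 distinct rows out of 36 strategies.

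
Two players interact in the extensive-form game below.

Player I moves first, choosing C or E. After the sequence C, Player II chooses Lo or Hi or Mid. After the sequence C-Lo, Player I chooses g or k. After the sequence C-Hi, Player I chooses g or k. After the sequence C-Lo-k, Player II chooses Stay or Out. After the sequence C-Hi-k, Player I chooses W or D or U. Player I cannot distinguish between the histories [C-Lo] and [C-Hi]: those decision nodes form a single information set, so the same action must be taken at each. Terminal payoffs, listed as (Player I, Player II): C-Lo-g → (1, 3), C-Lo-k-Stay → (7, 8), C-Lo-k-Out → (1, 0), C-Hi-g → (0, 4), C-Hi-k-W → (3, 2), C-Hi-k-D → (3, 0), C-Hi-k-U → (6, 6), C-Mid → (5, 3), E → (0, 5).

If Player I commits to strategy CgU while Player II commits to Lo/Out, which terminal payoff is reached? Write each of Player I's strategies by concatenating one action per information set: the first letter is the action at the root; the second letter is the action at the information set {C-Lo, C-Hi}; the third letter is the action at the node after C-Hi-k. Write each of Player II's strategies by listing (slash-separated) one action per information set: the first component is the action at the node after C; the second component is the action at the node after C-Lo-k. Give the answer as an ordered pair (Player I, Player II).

(1, 3)

Trace the play path from the root:
  Player I plays C
  Player II plays Lo at [C]
  Player I plays g at [C-Lo]
→ terminal payoff (1, 3).
(Player I's choice at the node after C-Hi-k is never reached on this path, so it doesn't affect the outcome.)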